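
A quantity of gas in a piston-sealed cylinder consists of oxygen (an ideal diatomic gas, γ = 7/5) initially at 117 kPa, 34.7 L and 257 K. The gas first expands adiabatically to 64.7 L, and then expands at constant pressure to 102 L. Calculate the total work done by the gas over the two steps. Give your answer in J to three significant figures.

W_total ≈ 4060 J

Step 1 (adiabatic): W = (P₁V₁ − P₂V₂)/(γ−1) = (4060 − 3164)/0.4 = 2239 J.
After step 1: P = 48.91 kPa, V = 64.7 L, T = 200.3 K.
Step 2 (isobaric): W = PΔV = (48.91 kPa)(102 − 64.7 L) = 1824 J.
W_total = 2239 + 1824 = 4063 J.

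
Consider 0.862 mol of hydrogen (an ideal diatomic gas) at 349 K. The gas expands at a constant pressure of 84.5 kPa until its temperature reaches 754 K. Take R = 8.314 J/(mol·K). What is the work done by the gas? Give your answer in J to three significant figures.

W ≈ 2900 J

Isobaric: W = P ΔV = nR ΔT.
W = (0.862)(8.314)(754 − 349) = 2903 J.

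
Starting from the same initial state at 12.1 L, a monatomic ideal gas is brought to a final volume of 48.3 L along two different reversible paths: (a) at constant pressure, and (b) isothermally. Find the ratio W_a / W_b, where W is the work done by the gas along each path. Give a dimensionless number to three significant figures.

W_a / W_b ≈ 2.16

Path (a) isobaric: W = P₁(V₂ − V₁) → W_a/(P₁V₁) = 2.992.
Path (b) isothermal: W = P₁V₁ ln(V₂/V₁) → W_b/(P₁V₁) = 1.384.
W_a / W_b = 2.992 / 1.384 = 2.161.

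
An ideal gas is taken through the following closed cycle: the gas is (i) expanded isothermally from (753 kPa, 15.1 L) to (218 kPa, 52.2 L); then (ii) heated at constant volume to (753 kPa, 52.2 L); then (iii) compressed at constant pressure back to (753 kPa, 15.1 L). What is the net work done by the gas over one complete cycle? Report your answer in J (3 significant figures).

W_net ≈ -13800 J

Leg (i): W = PᵢVᵢ ln(V_f/Vᵢ) = (11370) ln(52.2/15.1) = 14104 J.
Leg (ii): W = 0.
Leg (iii): W = PΔV = (753)(15.1 − 52.2) = -27936 J.
W_net = 14104 − 27936 = -13833 J.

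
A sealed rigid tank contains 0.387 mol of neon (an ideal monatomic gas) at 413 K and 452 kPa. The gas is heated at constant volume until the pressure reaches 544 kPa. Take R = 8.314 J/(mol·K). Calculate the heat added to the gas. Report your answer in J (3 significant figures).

Constant volume ⇒ W = 0, so Q = ΔU = nCᵥΔT with Cᵥ = 3R/2 = 12.47 J/(mol·K).
At constant V, T₂/T₁ = P₂/P₁ ⇒ ΔT = T₁(P₂/P₁ − 1) = 413·(544/452 − 1) = 84.06 K.
ΔU = (0.387)(12.47)(84.06) = 405.7 J.

Q ≈ 406 J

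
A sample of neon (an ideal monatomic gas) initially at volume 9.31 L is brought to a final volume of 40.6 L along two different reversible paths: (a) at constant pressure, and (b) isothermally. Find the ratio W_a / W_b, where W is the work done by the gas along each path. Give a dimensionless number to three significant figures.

W_a / W_b ≈ 2.28

Path (a) isobaric: W = P₁(V₂ − V₁) → W_a/(P₁V₁) = 3.361.
Path (b) isothermal: W = P₁V₁ ln(V₂/V₁) → W_b/(P₁V₁) = 1.473.
W_a / W_b = 3.361 / 1.473 = 2.282.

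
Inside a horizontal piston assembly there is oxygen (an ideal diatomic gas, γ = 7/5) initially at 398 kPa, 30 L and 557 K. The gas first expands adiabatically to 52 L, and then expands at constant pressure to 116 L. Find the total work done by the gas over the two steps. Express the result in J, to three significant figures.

W_total ≈ 17700 J

Step 1 (adiabatic): W = (P₁V₁ − P₂V₂)/(γ−1) = (11940 − 9582)/0.4 = 5895 J.
After step 1: P = 184.3 kPa, V = 52 L, T = 447 K.
Step 2 (isobaric): W = PΔV = (184.3 kPa)(116 − 52 L) = 11793 J.
W_total = 5895 + 11793 = 17688 J.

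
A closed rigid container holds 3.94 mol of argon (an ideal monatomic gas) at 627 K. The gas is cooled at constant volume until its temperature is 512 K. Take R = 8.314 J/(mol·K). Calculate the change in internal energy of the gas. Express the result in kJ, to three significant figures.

ΔU ≈ -5.65 kJ

Constant volume ⇒ W = 0, so Q = ΔU = nCᵥΔT with Cᵥ = 3R/2 = 12.47 J/(mol·K).
ΔU = (3.94)(12.47)(512 − 627) = -5651 J.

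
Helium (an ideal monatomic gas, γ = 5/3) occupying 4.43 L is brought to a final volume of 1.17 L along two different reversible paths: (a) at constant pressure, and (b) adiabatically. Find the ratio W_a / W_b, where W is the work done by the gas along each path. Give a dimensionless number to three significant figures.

W_a / W_b ≈ 0.343

Path (a) isobaric: W = P₁(V₂ − V₁) → W_a/(P₁V₁) = -0.7359.
Path (b) adiabatic: W = P₁V₁(1 − (V₁/V₂)^(γ−1))/(γ−1) → W_b/(P₁V₁) = -2.144.
W_a / W_b = -0.7359 / -2.144 = 0.3432.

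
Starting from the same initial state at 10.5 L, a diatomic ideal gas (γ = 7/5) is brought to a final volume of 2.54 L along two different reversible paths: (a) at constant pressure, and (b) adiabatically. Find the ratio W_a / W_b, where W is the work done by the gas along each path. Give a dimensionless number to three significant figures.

Path (a) isobaric: W = P₁(V₂ − V₁) → W_a/(P₁V₁) = -0.7581.
Path (b) adiabatic: W = P₁V₁(1 − (V₁/V₂)^(γ−1))/(γ−1) → W_b/(P₁V₁) = -1.91.
W_a / W_b = -0.7581 / -1.91 = 0.3968.

W_a / W_b ≈ 0.397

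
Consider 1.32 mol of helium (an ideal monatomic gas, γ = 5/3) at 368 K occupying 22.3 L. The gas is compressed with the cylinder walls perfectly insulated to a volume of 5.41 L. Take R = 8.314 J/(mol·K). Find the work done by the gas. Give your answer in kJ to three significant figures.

Adiabatic: TV^(γ−1) = const with γ = 5/3.
T₂ = T₁ (V₁/V₂)^(γ−1) = 368 × (22.3/5.41)^0.667 = 368 × 2.571 = 946.1 K.
W_by = nCᵥ(T₁ − T₂) = (1.32)(12.47)(368 − 946.1) = -9516 J.

W ≈ -9.52 kJ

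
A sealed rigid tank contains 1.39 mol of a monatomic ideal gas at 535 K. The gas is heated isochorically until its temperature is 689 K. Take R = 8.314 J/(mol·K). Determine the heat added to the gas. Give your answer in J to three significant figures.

Q ≈ 2670 J

Constant volume ⇒ W = 0, so Q = ΔU = nCᵥΔT with Cᵥ = 3R/2 = 12.47 J/(mol·K).
ΔU = (1.39)(12.47)(689 − 535) = 2670 J.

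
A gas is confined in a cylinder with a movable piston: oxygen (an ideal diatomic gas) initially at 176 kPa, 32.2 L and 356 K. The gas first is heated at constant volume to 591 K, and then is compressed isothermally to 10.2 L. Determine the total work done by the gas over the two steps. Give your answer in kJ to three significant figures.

Step 1 (isochoric): W = 0 (constant volume).
After step 1: P = 292.2 kPa (V unchanged).
Step 2 (isothermal): W = P₁V₁ ln(V₂/V₁) = (9408) ln(10.2/32.2) = -10815 J.
W_total = 0 − 10815 = -10815 J.

W_total ≈ -10.8 kJ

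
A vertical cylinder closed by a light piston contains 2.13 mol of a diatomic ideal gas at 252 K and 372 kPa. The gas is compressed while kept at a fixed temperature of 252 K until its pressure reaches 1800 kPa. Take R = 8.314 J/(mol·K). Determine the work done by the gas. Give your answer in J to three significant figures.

Isothermal process: W = nRT ln(V₂/V₁) = nRT ln(P₁/P₂).
W = (2.13)(8.314)(252) × ln(372/1800)
  = 4463 × ln(0.2067) = 4463 × -1.577
W_by_gas = -7036 J.

W ≈ -7040 J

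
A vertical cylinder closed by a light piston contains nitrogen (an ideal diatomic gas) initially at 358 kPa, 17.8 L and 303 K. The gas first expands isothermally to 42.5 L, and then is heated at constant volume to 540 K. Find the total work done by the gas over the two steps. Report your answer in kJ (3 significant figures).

W_total ≈ 5.55 kJ

Step 1 (isothermal): W = P₁V₁ ln(V₂/V₁) = (6372) ln(42.5/17.8) = 5546 J.
Step 2 (isochoric): W = 0 (constant volume).
W_total = 5546 + 0 = 5546 J.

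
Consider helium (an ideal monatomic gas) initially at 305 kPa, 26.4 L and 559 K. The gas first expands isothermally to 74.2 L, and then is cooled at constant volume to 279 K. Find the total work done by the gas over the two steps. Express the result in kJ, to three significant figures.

W_total ≈ 8.32 kJ

Step 1 (isothermal): W = P₁V₁ ln(V₂/V₁) = (8052) ln(74.2/26.4) = 8321 J.
Step 2 (isochoric): W = 0 (constant volume).
W_total = 8321 + 0 = 8321 J.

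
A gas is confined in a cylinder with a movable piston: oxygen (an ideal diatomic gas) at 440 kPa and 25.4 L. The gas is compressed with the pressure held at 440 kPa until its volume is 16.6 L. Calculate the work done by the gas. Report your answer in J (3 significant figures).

W ≈ -3870 J

Isobaric: W = P ΔV.
W = (440 kPa)(16.6 − 25.4 L) = (440)(-8.8) = -3872 J.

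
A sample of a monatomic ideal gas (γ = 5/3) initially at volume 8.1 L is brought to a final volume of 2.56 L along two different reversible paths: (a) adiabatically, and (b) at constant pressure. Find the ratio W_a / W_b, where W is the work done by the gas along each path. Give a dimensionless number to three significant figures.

W_a / W_b ≈ 2.53

Path (a) adiabatic: W = P₁V₁(1 − (V₁/V₂)^(γ−1))/(γ−1) → W_a/(P₁V₁) = -1.733.
Path (b) isobaric: W = P₁(V₂ − V₁) → W_b/(P₁V₁) = -0.684.
W_a / W_b = -1.733 / -0.684 = 2.534.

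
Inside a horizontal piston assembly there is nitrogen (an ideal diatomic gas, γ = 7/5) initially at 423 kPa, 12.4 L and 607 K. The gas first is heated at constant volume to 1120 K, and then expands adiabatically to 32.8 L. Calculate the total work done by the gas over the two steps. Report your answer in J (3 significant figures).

Step 1 (isochoric): W = 0 (constant volume).
After step 1: P = 780.5 kPa (V unchanged).
Step 2 (adiabatic): W = (P₁V₁ − P₂V₂)/(γ−1) = (9678 − 6559)/0.4 = 7799 J.
W_total = 0 + 7799 = 7799 J.

W_total ≈ 7800 J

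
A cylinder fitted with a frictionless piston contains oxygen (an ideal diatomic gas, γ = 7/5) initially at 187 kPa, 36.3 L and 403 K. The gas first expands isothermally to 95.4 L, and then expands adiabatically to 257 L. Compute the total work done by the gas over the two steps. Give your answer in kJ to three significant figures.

Step 1 (isothermal): W = P₁V₁ ln(V₂/V₁) = (6788) ln(95.4/36.3) = 6559 J.
After step 1: P = 71.15 kPa, V = 95.4 L, T = 403 K.
Step 2 (adiabatic): W = (P₁V₁ − P₂V₂)/(γ−1) = (6788 − 4567)/0.4 = 5554 J.
W_total = 6559 + 5554 = 12113 J.

W_total ≈ 12.1 kJ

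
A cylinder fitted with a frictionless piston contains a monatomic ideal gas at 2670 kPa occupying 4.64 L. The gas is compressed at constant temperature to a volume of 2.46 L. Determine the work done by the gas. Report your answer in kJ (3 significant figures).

Isothermal: W = nRT ln(V₂/V₁) = P₁V₁ ln(V₂/V₁).
P₁V₁ = (2670 kPa)(4.64 L) = 12389 J.
W = 12389 × ln(2.46/4.64) = 12389 × -0.6346
W_by_gas = -7861 J.

W ≈ -7.86 kJ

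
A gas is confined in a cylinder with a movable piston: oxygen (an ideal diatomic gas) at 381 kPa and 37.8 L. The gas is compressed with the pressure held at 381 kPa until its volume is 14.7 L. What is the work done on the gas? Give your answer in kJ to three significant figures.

Isobaric: W = P ΔV.
W = (381 kPa)(14.7 − 37.8 L) = (381)(-23.1) = -8801 J.
Work on gas = −W_by = 8801 J.

W ≈ 8.80 kJ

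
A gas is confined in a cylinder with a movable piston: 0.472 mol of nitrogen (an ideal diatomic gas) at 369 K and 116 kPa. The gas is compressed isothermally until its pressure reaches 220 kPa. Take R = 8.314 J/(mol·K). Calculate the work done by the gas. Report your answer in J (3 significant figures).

Isothermal process: W = nRT ln(V₂/V₁) = nRT ln(P₁/P₂).
W = (0.472)(8.314)(369) × ln(116/220)
  = 1448 × ln(0.5273) = 1448 × -0.64
W_by_gas = -926.8 J.

W ≈ -927 J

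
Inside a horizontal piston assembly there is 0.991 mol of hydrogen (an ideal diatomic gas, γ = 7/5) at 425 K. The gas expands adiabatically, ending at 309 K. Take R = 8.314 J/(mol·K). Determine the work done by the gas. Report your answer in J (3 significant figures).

Adiabatic ⇒ Q = 0, so W_by = −ΔU = nCᵥ(T₁ − T₂).
Cᵥ = 5R/2 = 20.79 J/(mol·K).
W = (0.991)(20.79)(425 − 309) = 2389 J.

W ≈ 2390 J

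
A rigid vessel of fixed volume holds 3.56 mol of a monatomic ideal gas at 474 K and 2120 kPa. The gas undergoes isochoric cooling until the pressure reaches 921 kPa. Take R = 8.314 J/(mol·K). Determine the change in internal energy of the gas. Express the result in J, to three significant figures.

Constant volume ⇒ W = 0, so Q = ΔU = nCᵥΔT with Cᵥ = 3R/2 = 12.47 J/(mol·K).
At constant V, T₂/T₁ = P₂/P₁ ⇒ ΔT = T₁(P₂/P₁ − 1) = 474·(921/2120 − 1) = -268.1 K.
ΔU = (3.56)(12.47)(-268.1) = -11902 J.

ΔU ≈ -11900 J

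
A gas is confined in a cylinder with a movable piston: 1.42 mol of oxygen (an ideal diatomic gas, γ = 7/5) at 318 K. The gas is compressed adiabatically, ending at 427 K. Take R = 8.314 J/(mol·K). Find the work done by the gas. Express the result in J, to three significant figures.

W ≈ -3220 J

Adiabatic ⇒ Q = 0, so W_by = −ΔU = nCᵥ(T₁ − T₂).
Cᵥ = 5R/2 = 20.79 J/(mol·K).
W = (1.42)(20.79)(318 − 427) = -3217 J.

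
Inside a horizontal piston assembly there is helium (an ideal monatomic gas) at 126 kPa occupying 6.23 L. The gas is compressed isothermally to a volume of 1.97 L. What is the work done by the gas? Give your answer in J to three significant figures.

W ≈ -904 J

Isothermal: W = nRT ln(V₂/V₁) = P₁V₁ ln(V₂/V₁).
P₁V₁ = (126 kPa)(6.23 L) = 785 J.
W = 785 × ln(1.97/6.23) = 785 × -1.151
W_by_gas = -903.8 J.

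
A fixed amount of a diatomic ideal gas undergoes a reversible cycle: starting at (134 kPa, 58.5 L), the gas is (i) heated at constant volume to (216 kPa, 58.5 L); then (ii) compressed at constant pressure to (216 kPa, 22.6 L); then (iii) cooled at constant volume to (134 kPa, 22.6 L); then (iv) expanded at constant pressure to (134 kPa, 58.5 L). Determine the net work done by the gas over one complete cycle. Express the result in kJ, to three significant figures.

Constant-volume legs do no work.
W(ii) = (216)(22.6 − 58.5) = -7754 J; W(iv) = (134)(58.5 − 22.6) = 4811 J.
W_net = -7754 + 4811 = -2944 J (the counter-clockwise enclosed area).

W_net ≈ -2.94 kJ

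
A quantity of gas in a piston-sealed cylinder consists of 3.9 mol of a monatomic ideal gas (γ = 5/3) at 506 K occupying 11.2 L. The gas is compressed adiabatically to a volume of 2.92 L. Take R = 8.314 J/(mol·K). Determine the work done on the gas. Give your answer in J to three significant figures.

Adiabatic: TV^(γ−1) = const with γ = 5/3.
T₂ = T₁ (V₁/V₂)^(γ−1) = 506 × (11.2/2.92)^0.667 = 506 × 2.45 = 1240 K.
W_by = nCᵥ(T₁ − T₂) = (3.9)(12.47)(506 − 1240) = -35693 J.
Work on gas = −W_by = 35693 J.

W ≈ 35700 J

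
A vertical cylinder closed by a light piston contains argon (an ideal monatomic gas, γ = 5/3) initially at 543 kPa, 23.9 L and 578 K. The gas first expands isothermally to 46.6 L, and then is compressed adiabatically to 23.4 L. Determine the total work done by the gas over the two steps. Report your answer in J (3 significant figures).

Step 1 (isothermal): W = P₁V₁ ln(V₂/V₁) = (12978) ln(46.6/23.9) = 8665 J.
After step 1: P = 278.5 kPa, V = 46.6 L, T = 578 K.
Step 2 (adiabatic): W = (P₁V₁ − P₂V₂)/(γ−1) = (12978 − 20542)/0.667 = -11347 J.
W_total = 8665 − 11347 = -2681 J.

W_total ≈ -2680 J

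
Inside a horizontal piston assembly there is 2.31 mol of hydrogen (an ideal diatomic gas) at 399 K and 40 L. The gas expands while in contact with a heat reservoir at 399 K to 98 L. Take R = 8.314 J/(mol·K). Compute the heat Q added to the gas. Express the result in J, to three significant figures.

Q ≈ 6870 J

Isothermal ⇒ ΔU = 0, so Q = W = nRT ln(V₂/V₁).
Q = (2.31)(8.314)(399) ln(98/40) = 7663 × 0.8961 = 6867 J.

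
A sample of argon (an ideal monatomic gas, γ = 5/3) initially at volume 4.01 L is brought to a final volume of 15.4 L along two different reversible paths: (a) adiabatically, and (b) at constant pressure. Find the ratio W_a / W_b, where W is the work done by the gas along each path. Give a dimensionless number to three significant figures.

Path (a) adiabatic: W = P₁V₁(1 − (V₁/V₂)^(γ−1))/(γ−1) → W_a/(P₁V₁) = 0.8883.
Path (b) isobaric: W = P₁(V₂ − V₁) → W_b/(P₁V₁) = 2.84.
W_a / W_b = 0.8883 / 2.84 = 0.3128.

W_a / W_b ≈ 0.313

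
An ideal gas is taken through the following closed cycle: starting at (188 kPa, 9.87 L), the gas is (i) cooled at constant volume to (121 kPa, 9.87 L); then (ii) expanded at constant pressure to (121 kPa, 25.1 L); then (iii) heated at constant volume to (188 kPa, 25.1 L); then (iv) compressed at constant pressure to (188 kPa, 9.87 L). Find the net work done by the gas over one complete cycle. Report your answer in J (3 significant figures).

W_net ≈ -1020 J

Constant-volume legs do no work.
W(ii) = (121)(25.1 − 9.87) = 1843 J; W(iv) = (188)(9.87 − 25.1) = -2863 J.
W_net = 1843 − 2863 = -1020 J (the counter-clockwise enclosed area).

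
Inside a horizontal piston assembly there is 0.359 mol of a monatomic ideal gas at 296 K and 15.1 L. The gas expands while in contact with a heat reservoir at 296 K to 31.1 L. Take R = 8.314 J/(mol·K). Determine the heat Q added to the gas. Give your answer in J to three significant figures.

Q ≈ 638 J

Isothermal ⇒ ΔU = 0, so Q = W = nRT ln(V₂/V₁).
Q = (0.359)(8.314)(296) ln(31.1/15.1) = 883.5 × 0.7225 = 638.3 J.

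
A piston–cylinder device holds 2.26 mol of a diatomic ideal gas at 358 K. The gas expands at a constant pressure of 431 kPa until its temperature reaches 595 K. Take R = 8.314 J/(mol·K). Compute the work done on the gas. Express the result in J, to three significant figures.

Isobaric: W = P ΔV = nR ΔT.
W = (2.26)(8.314)(595 − 358) = 4453 J.
Work on gas = −W_by = -4453 J.

W ≈ -4450 J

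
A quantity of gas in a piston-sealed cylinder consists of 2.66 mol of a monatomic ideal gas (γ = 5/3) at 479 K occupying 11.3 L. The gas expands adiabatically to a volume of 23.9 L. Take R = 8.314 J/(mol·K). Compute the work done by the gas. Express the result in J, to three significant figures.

W ≈ 6250 J

Adiabatic: TV^(γ−1) = const with γ = 5/3.
T₂ = T₁ (V₁/V₂)^(γ−1) = 479 × (11.3/23.9)^0.667 = 479 × 0.6069 = 290.7 K.
W_by = nCᵥ(T₁ − T₂) = (2.66)(12.47)(479 − 290.7) = 6246 J.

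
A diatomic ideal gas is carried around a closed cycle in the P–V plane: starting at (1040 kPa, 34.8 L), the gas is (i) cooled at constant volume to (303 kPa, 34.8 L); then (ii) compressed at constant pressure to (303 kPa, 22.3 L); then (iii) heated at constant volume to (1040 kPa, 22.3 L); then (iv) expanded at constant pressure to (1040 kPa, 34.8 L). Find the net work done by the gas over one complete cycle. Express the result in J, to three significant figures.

Constant-volume legs do no work.
W(ii) = (303)(22.3 − 34.8) = -3787 J; W(iv) = (1040)(34.8 − 22.3) = 13000 J.
W_net = -3787 + 13000 = 9212 J (the clockwise enclosed area).

W_net ≈ 9210 J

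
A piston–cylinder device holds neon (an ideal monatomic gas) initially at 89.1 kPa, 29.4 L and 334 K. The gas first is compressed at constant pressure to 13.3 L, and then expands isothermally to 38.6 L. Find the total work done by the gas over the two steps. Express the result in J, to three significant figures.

Step 1 (isobaric): W = PΔV = (89.1 kPa)(13.3 − 29.4 L) = -1435 J.
After step 1: P = 89.1 kPa, V = 13.3 L, T = 151.1 K.
Step 2 (isothermal): W = P₁V₁ ln(V₂/V₁) = (1185) ln(38.6/13.3) = 1263 J.
W_total = -1435 + 1263 = -171.9 J.

W_total ≈ -172 J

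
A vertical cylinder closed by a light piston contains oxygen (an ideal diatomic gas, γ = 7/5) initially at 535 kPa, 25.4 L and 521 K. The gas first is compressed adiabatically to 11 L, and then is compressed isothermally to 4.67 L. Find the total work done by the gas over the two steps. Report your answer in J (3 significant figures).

Step 1 (adiabatic): W = (P₁V₁ − P₂V₂)/(γ−1) = (13589 − 18992)/0.4 = -13507 J.
After step 1: P = 1727 kPa, V = 11 L, T = 728.1 K.
Step 2 (isothermal): W = P₁V₁ ln(V₂/V₁) = (18992) ln(4.67/11) = -16271 J.
W_total = -13507 − 16271 = -29778 J.

W_total ≈ -29800 J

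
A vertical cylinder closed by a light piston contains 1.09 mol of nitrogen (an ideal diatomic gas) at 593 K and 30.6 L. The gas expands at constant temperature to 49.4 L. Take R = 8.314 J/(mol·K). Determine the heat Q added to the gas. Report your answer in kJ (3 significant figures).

Q ≈ 2.57 kJ

Isothermal ⇒ ΔU = 0, so Q = W = nRT ln(V₂/V₁).
Q = (1.09)(8.314)(593) ln(49.4/30.6) = 5374 × 0.479 = 2574 J.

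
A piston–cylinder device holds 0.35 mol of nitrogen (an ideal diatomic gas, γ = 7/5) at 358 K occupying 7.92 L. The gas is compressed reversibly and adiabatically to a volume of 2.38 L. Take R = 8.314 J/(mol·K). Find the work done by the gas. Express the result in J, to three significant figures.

Adiabatic: TV^(γ−1) = const with γ = 7/5.
T₂ = T₁ (V₁/V₂)^(γ−1) = 358 × (7.92/2.38)^0.4 = 358 × 1.618 = 579.1 K.
W_by = nCᵥ(T₁ − T₂) = (0.35)(20.79)(358 − 579.1) = -1608 J.

W ≈ -1610 J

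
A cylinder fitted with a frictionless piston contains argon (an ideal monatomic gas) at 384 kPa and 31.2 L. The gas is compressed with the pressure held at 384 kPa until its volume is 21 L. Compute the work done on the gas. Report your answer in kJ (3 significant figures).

Isobaric: W = P ΔV.
W = (384 kPa)(21 − 31.2 L) = (384)(-10.2) = -3917 J.
Work on gas = −W_by = 3917 J.

W ≈ 3.92 kJ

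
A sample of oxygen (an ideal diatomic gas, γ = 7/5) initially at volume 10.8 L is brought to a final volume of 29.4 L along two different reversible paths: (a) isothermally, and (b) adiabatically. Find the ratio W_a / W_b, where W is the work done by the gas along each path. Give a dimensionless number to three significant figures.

Path (a) isothermal: W = P₁V₁ ln(V₂/V₁) → W_a/(P₁V₁) = 1.001.
Path (b) adiabatic: W = P₁V₁(1 − (V₁/V₂)^(γ−1))/(γ−1) → W_b/(P₁V₁) = 0.8252.
W_a / W_b = 1.001 / 0.8252 = 1.214.

W_a / W_b ≈ 1.21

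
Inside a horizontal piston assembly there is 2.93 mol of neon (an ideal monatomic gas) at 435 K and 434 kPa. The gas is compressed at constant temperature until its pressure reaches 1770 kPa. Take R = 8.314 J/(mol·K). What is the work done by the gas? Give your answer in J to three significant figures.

Isothermal process: W = nRT ln(V₂/V₁) = nRT ln(P₁/P₂).
W = (2.93)(8.314)(435) × ln(434/1770)
  = 10597 × ln(0.2452) = 10597 × -1.406
W_by_gas = -14896 J.

W ≈ -14900 J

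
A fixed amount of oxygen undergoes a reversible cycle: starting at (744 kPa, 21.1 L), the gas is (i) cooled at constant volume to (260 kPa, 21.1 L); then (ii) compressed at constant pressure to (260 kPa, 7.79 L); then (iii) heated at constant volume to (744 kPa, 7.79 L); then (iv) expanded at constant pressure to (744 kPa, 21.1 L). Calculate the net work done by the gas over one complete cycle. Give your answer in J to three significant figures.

W_net ≈ 6440 J

Constant-volume legs do no work.
W(ii) = (260)(7.79 − 21.1) = -3461 J; W(iv) = (744)(21.1 − 7.79) = 9903 J.
W_net = -3461 + 9903 = 6442 J (the clockwise enclosed area).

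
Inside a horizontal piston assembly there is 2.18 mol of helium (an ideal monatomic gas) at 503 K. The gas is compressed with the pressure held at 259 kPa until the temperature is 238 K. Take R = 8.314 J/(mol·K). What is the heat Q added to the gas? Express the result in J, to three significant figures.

Isobaric: W = nRΔT = (2.18)(8.314)(-265) = -4803 J.
ΔU = nCᵥΔT with Cᵥ = 3R/2: ΔU = (2.18)(12.47)(-265) = -7204 J.
Q = ΔU + W = -7204 − 4803 = -12007 J.

Q ≈ -12000 J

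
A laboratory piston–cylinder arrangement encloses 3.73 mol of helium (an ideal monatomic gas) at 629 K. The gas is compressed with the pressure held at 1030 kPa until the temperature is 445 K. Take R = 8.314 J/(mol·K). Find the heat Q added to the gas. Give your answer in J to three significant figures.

Q ≈ -14300 J

Isobaric: W = nRΔT = (3.73)(8.314)(-184) = -5706 J.
ΔU = nCᵥΔT with Cᵥ = 3R/2: ΔU = (3.73)(12.47)(-184) = -8559 J.
Q = ΔU + W = -8559 − 5706 = -14265 J.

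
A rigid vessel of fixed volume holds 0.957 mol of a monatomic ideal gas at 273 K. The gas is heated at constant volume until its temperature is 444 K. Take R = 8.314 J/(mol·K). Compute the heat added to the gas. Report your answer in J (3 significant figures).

Constant volume ⇒ W = 0, so Q = ΔU = nCᵥΔT with Cᵥ = 3R/2 = 12.47 J/(mol·K).
ΔU = (0.957)(12.47)(444 − 273) = 2041 J.

Q ≈ 2040 J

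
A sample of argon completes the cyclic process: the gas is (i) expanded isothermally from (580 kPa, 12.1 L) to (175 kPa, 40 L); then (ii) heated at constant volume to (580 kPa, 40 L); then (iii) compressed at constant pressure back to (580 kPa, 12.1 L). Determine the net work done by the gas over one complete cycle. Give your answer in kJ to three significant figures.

W_net ≈ -7.79 kJ

Leg (i): W = PᵢVᵢ ln(V_f/Vᵢ) = (7018) ln(40/12.1) = 8391 J.
Leg (ii): W = 0.
Leg (iii): W = PΔV = (580)(12.1 − 40) = -16182 J.
W_net = 8391 − 16182 = -7791 J.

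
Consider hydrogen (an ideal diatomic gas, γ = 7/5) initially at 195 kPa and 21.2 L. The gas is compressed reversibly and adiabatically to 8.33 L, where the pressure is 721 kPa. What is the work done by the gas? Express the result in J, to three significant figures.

W ≈ -4680 J

Adiabatic: W = (P₁V₁ − P₂V₂)/(γ − 1) with γ = 7/5.
P₁V₁ = 4134 J, P₂V₂ = 6006 J.
W = (4134 − 6006) / 0.4 = -4680 J.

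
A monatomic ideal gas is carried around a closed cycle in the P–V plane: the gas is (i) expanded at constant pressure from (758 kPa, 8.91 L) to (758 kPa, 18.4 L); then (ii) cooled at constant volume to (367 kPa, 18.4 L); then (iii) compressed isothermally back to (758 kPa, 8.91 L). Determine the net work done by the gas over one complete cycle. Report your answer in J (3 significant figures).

Leg (i): W = PΔV = (758)(18.4 − 8.91) = 7193 J.
Leg (ii): W = 0.
Leg (iii): W = PᵢVᵢ ln(V_f/Vᵢ) = (6753) ln(8.91/18.4) = -4897 J.
W_net = 7193 − 4897 = 2296 J.

W_net ≈ 2300 J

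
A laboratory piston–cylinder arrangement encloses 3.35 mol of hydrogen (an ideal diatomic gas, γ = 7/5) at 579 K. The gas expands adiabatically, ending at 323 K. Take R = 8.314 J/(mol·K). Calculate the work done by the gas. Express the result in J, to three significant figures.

W ≈ 17800 J

Adiabatic ⇒ Q = 0, so W_by = −ΔU = nCᵥ(T₁ − T₂).
Cᵥ = 5R/2 = 20.79 J/(mol·K).
W = (3.35)(20.79)(579 − 323) = 17825 J.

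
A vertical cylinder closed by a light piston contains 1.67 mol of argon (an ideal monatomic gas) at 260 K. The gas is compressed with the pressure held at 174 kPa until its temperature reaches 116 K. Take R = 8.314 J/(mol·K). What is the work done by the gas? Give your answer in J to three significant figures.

W ≈ -2000 J

Isobaric: W = P ΔV = nR ΔT.
W = (1.67)(8.314)(116 − 260) = -1999 J.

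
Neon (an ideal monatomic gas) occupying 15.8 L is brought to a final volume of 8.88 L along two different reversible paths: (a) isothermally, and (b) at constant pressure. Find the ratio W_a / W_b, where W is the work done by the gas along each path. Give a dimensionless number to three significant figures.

W_a / W_b ≈ 1.32

Path (a) isothermal: W = P₁V₁ ln(V₂/V₁) → W_a/(P₁V₁) = -0.5762.
Path (b) isobaric: W = P₁(V₂ − V₁) → W_b/(P₁V₁) = -0.438.
W_a / W_b = -0.5762 / -0.438 = 1.316.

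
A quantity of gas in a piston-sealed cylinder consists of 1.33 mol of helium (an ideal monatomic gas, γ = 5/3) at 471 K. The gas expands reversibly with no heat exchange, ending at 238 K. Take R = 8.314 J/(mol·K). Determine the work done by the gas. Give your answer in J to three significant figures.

Adiabatic ⇒ Q = 0, so W_by = −ΔU = nCᵥ(T₁ − T₂).
Cᵥ = 3R/2 = 12.47 J/(mol·K).
W = (1.33)(12.47)(471 − 238) = 3865 J.

W ≈ 3860 J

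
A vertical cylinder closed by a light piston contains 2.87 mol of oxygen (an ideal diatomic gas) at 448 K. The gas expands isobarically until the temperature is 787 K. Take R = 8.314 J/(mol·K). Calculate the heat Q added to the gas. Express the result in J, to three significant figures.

Isobaric: W = nRΔT = (2.87)(8.314)(339) = 8089 J.
ΔU = nCᵥΔT with Cᵥ = 5R/2: ΔU = (2.87)(20.79)(339) = 20222 J.
Q = ΔU + W = 20222 + 8089 = 28311 J.

Q ≈ 28300 J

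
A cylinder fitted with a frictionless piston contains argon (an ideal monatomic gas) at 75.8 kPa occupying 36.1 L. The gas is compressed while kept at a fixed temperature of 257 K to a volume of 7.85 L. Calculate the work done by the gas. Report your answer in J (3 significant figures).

W ≈ -4180 J

Isothermal: W = nRT ln(V₂/V₁) = P₁V₁ ln(V₂/V₁).
P₁V₁ = (75.8 kPa)(36.1 L) = 2736 J.
W = 2736 × ln(7.85/36.1) = 2736 × -1.526
W_by_gas = -4175 J.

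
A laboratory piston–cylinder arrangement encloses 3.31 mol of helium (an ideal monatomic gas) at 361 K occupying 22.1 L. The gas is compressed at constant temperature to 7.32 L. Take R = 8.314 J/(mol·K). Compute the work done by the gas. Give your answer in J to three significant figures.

Isothermal: W = nRT ln(V₂/V₁).
W = (3.31)(8.314)(361) × ln(7.32/22.1)
  = 9934 × -1.105
W_by_gas = -10977 J.

W ≈ -11000 J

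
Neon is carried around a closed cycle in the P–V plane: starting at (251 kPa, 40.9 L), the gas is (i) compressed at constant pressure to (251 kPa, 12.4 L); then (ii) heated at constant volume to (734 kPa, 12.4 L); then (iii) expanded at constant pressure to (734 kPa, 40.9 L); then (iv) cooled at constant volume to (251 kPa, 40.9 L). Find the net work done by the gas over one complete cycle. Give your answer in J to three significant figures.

Constant-volume legs do no work.
W(i) = (251)(12.4 − 40.9) = -7154 J; W(iii) = (734)(40.9 − 12.4) = 20919 J.
W_net = -7154 + 20919 = 13766 J (the clockwise enclosed area).

W_net ≈ 13800 J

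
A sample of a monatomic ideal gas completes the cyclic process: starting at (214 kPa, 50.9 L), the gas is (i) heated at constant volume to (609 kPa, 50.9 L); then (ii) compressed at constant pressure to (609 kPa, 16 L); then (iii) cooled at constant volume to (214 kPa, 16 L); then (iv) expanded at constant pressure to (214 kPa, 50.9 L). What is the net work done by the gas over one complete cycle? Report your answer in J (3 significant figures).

W_net ≈ -13800 J

Constant-volume legs do no work.
W(ii) = (609)(16 − 50.9) = -21254 J; W(iv) = (214)(50.9 − 16) = 7469 J.
W_net = -21254 + 7469 = -13786 J (the counter-clockwise enclosed area).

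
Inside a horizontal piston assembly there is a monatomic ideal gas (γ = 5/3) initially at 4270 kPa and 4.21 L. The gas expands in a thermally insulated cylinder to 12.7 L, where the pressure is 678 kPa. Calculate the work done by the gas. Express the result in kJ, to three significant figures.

W ≈ 14.0 kJ

Adiabatic: W = (P₁V₁ − P₂V₂)/(γ − 1) with γ = 5/3.
P₁V₁ = 17977 J, P₂V₂ = 8611 J.
W = (17977 − 8611) / 0.6667 = 14049 J.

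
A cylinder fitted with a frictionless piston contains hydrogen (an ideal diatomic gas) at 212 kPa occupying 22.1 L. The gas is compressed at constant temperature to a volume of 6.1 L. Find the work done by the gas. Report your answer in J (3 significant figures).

Isothermal: W = nRT ln(V₂/V₁) = P₁V₁ ln(V₂/V₁).
P₁V₁ = (212 kPa)(22.1 L) = 4685 J.
W = 4685 × ln(6.1/22.1) = 4685 × -1.287
W_by_gas = -6031 J.

W ≈ -6030 J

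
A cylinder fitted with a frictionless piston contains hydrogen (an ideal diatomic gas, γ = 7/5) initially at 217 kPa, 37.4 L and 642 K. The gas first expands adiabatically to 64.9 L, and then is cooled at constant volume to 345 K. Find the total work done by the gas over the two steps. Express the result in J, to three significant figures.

Step 1 (adiabatic): W = (P₁V₁ − P₂V₂)/(γ−1) = (8116 − 6510)/0.4 = 4014 J.
Step 2 (isochoric): W = 0 (constant volume).
W_total = 4014 + 0 = 4014 J.

W_total ≈ 4010 J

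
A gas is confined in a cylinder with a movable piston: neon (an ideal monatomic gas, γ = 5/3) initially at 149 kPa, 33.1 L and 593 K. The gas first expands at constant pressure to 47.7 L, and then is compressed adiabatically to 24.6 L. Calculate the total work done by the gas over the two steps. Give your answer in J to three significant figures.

Step 1 (isobaric): W = PΔV = (149 kPa)(47.7 − 33.1 L) = 2175 J.
After step 1: P = 149 kPa, V = 47.7 L, T = 854.6 K.
Step 2 (adiabatic): W = (P₁V₁ − P₂V₂)/(γ−1) = (7107 − 11052)/0.667 = -5917 J.
W_total = 2175 − 5917 = -3741 J.

W_total ≈ -3740 J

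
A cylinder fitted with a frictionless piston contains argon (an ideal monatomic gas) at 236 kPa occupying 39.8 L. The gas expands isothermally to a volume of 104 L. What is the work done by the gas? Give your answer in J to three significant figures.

Isothermal: W = nRT ln(V₂/V₁) = P₁V₁ ln(V₂/V₁).
P₁V₁ = (236 kPa)(39.8 L) = 9393 J.
W = 9393 × ln(104/39.8) = 9393 × 0.9605
W_by_gas = 9022 J.

W ≈ 9020 J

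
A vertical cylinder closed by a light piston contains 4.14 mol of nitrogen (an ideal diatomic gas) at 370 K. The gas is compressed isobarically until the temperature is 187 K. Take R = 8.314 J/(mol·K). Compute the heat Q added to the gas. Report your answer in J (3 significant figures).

Isobaric: W = nRΔT = (4.14)(8.314)(-183) = -6299 J.
ΔU = nCᵥΔT with Cᵥ = 5R/2: ΔU = (4.14)(20.79)(-183) = -15747 J.
Q = ΔU + W = -15747 − 6299 = -22046 J.

Q ≈ -22000 J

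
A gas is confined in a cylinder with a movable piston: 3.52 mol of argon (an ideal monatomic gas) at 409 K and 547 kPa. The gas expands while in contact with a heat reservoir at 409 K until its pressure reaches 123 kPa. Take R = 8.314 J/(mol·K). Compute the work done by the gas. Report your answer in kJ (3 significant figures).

W ≈ 17.9 kJ

Isothermal process: W = nRT ln(V₂/V₁) = nRT ln(P₁/P₂).
W = (3.52)(8.314)(409) × ln(547/123)
  = 11969 × ln(4.447) = 11969 × 1.492
W_by_gas = 17862 J.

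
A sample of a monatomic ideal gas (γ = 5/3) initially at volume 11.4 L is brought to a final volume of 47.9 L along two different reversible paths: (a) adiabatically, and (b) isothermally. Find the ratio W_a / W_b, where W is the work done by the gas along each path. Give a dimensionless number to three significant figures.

W_a / W_b ≈ 0.644

Path (a) adiabatic: W = P₁V₁(1 − (V₁/V₂)^(γ−1))/(γ−1) → W_a/(P₁V₁) = 0.9239.
Path (b) isothermal: W = P₁V₁ ln(V₂/V₁) → W_b/(P₁V₁) = 1.436.
W_a / W_b = 0.9239 / 1.436 = 0.6436.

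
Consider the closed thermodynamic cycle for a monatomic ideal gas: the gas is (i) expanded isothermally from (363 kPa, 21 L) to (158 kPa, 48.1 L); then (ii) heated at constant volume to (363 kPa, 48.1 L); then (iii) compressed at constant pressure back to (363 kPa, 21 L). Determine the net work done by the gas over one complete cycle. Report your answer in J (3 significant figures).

W_net ≈ -3520 J

Leg (i): W = PᵢVᵢ ln(V_f/Vᵢ) = (7623) ln(48.1/21) = 6318 J.
Leg (ii): W = 0.
Leg (iii): W = PΔV = (363)(21 − 48.1) = -9837 J.
W_net = 6318 − 9837 = -3520 J.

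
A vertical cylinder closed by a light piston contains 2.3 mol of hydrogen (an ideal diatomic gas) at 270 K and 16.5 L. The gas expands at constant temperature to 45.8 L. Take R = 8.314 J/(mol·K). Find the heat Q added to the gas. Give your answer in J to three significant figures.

Q ≈ 5270 J

Isothermal ⇒ ΔU = 0, so Q = W = nRT ln(V₂/V₁).
Q = (2.3)(8.314)(270) ln(45.8/16.5) = 5163 × 1.021 = 5271 J.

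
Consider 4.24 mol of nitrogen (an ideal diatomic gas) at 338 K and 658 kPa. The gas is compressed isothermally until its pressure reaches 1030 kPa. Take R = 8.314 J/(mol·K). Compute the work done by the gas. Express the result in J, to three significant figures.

Isothermal process: W = nRT ln(V₂/V₁) = nRT ln(P₁/P₂).
W = (4.24)(8.314)(338) × ln(658/1030)
  = 11915 × ln(0.6388) = 11915 × -0.4481
W_by_gas = -5339 J.

W ≈ -5340 J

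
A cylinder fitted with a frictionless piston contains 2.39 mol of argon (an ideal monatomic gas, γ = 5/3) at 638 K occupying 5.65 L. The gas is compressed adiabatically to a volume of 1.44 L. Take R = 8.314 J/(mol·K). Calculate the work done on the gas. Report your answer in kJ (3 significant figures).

W ≈ 28.3 kJ

Adiabatic: TV^(γ−1) = const with γ = 5/3.
T₂ = T₁ (V₁/V₂)^(γ−1) = 638 × (5.65/1.44)^0.667 = 638 × 2.488 = 1587 K.
W_by = nCᵥ(T₁ − T₂) = (2.39)(12.47)(638 − 1587) = -28289 J.
Work on gas = −W_by = 28289 J.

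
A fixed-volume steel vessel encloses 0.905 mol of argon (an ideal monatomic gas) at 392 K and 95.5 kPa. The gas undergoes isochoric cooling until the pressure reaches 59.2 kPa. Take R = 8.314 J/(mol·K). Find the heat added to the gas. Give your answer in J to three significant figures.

Constant volume ⇒ W = 0, so Q = ΔU = nCᵥΔT with Cᵥ = 3R/2 = 12.47 J/(mol·K).
At constant V, T₂/T₁ = P₂/P₁ ⇒ ΔT = T₁(P₂/P₁ − 1) = 392·(59.2/95.5 − 1) = -149 K.
ΔU = (0.905)(12.47)(-149) = -1682 J.

Q ≈ -1680 J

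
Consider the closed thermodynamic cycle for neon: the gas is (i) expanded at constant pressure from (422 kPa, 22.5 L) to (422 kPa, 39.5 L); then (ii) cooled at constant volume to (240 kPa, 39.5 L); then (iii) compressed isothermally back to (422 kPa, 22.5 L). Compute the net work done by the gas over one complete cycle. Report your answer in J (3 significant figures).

Leg (i): W = PΔV = (422)(39.5 − 22.5) = 7174 J.
Leg (ii): W = 0.
Leg (iii): W = PᵢVᵢ ln(V_f/Vᵢ) = (9480) ln(22.5/39.5) = -5335 J.
W_net = 7174 − 5335 = 1839 J.

W_net ≈ 1840 J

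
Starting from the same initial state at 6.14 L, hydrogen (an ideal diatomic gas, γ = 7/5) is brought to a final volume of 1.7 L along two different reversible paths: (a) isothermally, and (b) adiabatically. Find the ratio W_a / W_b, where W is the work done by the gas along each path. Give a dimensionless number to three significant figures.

W_a / W_b ≈ 0.765

Path (a) isothermal: W = P₁V₁ ln(V₂/V₁) → W_a/(P₁V₁) = -1.284.
Path (b) adiabatic: W = P₁V₁(1 − (V₁/V₂)^(γ−1))/(γ−1) → W_b/(P₁V₁) = -1.679.
W_a / W_b = -1.284 / -1.679 = 0.7651.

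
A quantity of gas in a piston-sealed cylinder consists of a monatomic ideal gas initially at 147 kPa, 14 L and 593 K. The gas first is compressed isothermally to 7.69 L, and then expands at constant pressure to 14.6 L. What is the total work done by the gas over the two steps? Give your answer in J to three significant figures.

W_total ≈ 616 J

Step 1 (isothermal): W = P₁V₁ ln(V₂/V₁) = (2058) ln(7.69/14) = -1233 J.
After step 1: P = 267.6 kPa, V = 7.69 L, T = 593 K.
Step 2 (isobaric): W = PΔV = (267.6 kPa)(14.6 − 7.69 L) = 1849 J.
W_total = -1233 + 1849 = 616.2 J.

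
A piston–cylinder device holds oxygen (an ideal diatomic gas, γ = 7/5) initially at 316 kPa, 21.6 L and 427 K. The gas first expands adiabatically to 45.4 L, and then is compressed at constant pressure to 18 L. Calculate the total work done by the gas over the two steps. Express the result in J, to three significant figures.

W_total ≈ 1330 J

Step 1 (adiabatic): W = (P₁V₁ − P₂V₂)/(γ−1) = (6826 − 5071)/0.4 = 4386 J.
After step 1: P = 111.7 kPa, V = 45.4 L, T = 317.2 K.
Step 2 (isobaric): W = PΔV = (111.7 kPa)(18 − 45.4 L) = -3061 J.
W_total = 4386 − 3061 = 1326 J.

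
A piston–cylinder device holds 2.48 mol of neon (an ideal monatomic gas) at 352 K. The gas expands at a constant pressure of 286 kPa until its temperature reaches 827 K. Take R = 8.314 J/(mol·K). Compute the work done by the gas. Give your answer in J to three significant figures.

W ≈ 9790 J

Isobaric: W = P ΔV = nR ΔT.
W = (2.48)(8.314)(827 − 352) = 9794 J.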